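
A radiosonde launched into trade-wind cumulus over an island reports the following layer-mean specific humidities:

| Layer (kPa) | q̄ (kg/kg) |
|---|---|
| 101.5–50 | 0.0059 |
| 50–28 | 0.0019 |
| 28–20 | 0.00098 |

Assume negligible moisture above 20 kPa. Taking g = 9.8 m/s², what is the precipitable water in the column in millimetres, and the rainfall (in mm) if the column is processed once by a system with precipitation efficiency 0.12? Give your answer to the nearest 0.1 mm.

PW ≈ 36.1 mm; rainfall ≈ 4.3 mm

Precipitable water is the column-integrated vapour mass per unit area: PW = (1/g) Σ q̄ Δp, with q in kg/kg and Δp in Pa (1 kg/m² of water = 1 mm).
Layer 101.5–50 kPa: Δp = 515 hPa = 51500 Pa, q̄ = 0.0059 kg/kg → 0.0059 × 51500 / 9.8 = 31.01 mm
Layer 50–28 kPa: Δp = 220 hPa = 22000 Pa, q̄ = 0.0019 kg/kg → 0.0019 × 22000 / 9.8 = 4.27 mm
Layer 28–20 kPa: Δp = 80 hPa = 8000 Pa, q̄ = 0.00098 kg/kg → 0.00098 × 8000 / 9.8 = 0.80 mm
PW = 31.01 + 4.27 + 0.80 = 36.08 ≈ 36.1 mm.
Rainfall = ε × PW = 0.12 × 36.1 = 4.3 mm.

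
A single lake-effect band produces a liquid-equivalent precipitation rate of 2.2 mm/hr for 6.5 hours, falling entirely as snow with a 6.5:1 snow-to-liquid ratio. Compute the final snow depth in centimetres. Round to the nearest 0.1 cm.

Liquid-equivalent depth = 2.2 × 6.5 = 14.3 mm.
Snow depth = 14.3 mm × 6.5 = 92.95 mm = 9.3 cm.

snow depth ≈ 9.3 cm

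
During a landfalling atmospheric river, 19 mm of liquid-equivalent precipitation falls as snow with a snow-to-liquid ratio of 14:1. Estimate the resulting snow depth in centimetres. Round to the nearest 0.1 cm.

Snow depth = liquid × ratio = 19 mm × 14 = 266 mm = 26.6 cm.

snow depth ≈ 26.6 cm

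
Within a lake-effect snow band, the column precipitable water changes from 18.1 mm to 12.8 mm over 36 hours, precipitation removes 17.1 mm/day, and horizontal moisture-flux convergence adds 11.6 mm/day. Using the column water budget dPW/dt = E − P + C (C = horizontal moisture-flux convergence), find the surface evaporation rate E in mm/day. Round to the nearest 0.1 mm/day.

dPW/dt = (12.8 − 18.1) mm / (36/24 day) = -3.533 mm/day.
E = dPW/dt + P − C = (-3.533) + 17.1 − (11.6) = 2.0 mm/day.

E ≈ 2.0 mm/day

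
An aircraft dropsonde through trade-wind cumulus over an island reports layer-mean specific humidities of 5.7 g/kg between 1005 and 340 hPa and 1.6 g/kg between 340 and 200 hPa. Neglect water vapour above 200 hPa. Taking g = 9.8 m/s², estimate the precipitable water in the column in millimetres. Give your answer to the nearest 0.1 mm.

Precipitable water is the column-integrated vapour mass per unit area: PW = (1/g) Σ q̄ Δp, with q in kg/kg and Δp in Pa (1 kg/m² of water = 1 mm).
Layer 1005–340 hPa: Δp = 665 hPa = 66500 Pa, q̄ = 0.0057 kg/kg → 0.0057 × 66500 / 9.8 = 38.68 mm
Layer 340–200 hPa: Δp = 140 hPa = 14000 Pa, q̄ = 0.0016 kg/kg → 0.0016 × 14000 / 9.8 = 2.29 mm
PW = 38.68 + 2.29 = 40.97 ≈ 41.0 mm.

PW ≈ 41.0 mm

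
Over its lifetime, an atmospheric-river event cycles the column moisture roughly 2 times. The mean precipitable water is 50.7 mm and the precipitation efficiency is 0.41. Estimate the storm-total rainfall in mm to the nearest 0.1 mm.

rainfall ≈ 41.6 mm

Each cycle deposits ε × PW = 0.41 × 50.7 = 20.787 mm.
Over 2 cycles: 2 × 20.787 = 41.6 mm.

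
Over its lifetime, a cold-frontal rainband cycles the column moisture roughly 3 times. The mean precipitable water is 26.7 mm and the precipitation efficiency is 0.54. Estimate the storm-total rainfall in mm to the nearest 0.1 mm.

rainfall ≈ 43.3 mm

Each cycle deposits ε × PW = 0.54 × 26.7 = 14.418 mm.
Over 3 cycles: 3 × 14.418 = 43.3 mm.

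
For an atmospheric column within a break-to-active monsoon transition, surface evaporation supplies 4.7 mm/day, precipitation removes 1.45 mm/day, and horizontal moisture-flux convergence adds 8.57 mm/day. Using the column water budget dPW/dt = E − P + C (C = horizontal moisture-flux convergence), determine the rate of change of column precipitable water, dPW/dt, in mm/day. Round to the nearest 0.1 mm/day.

dPW/dt ≈ 11.8 mm/day

dPW/dt = E − P + C = 4.7 − 1.45 + (8.57) = 11.8 mm/day.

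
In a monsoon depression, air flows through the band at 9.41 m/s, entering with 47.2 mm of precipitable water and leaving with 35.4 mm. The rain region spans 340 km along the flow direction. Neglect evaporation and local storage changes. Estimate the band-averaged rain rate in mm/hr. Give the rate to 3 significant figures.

R ≈ 1.18 mm/hr

Column moisture flux per unit crosswind length is F = V × PW.
Inflow: F_in = 9.41 × 47.2 = 444.152 mm·m/s
Outflow: F_out = 9.41 × 35.4 = 333.114 mm·m/s
Steady-state rate R = (F_in − F_out)/L = (444.152 − 333.114) / 340000 m = 3.266e-04 mm/s.
R = 3.266e-04 × 3600 = 1.18 mm/hr.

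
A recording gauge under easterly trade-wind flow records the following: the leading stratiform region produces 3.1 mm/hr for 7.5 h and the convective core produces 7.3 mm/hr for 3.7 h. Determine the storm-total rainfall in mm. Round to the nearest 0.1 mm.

Total = Σ Rᵢ Δtᵢ = 3.1 × 7.5 + 7.3 × 3.7
      = 23.25 + 27.01 = 50.3 mm.

total ≈ 50.3 mm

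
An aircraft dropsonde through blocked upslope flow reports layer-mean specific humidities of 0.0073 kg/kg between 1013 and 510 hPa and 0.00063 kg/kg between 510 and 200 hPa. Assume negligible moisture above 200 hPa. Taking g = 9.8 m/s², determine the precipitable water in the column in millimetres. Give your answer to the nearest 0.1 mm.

PW ≈ 39.5 mm

Precipitable water is the column-integrated vapour mass per unit area: PW = (1/g) Σ q̄ Δp, with q in kg/kg and Δp in Pa (1 kg/m² of water = 1 mm).
Layer 1013–510 hPa: Δp = 503 hPa = 50300 Pa, q̄ = 0.0073 kg/kg → 0.0073 × 50300 / 9.8 = 37.47 mm
Layer 510–200 hPa: Δp = 310 hPa = 31000 Pa, q̄ = 0.00063 kg/kg → 0.00063 × 31000 / 9.8 = 1.99 mm
PW = 37.47 + 1.99 = 39.46 ≈ 39.5 mm.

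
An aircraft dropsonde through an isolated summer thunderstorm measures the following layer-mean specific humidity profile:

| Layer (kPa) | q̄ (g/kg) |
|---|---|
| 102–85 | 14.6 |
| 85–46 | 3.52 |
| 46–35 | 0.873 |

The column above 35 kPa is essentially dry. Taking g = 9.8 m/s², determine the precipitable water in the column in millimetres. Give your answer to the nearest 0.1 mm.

Precipitable water is the column-integrated vapour mass per unit area: PW = (1/g) Σ q̄ Δp, with q in kg/kg and Δp in Pa (1 kg/m² of water = 1 mm).
Layer 102–85 kPa: Δp = 170 hPa = 17000 Pa, q̄ = 0.0146 kg/kg → 0.0146 × 17000 / 9.8 = 25.33 mm
Layer 85–46 kPa: Δp = 390 hPa = 39000 Pa, q̄ = 0.00352 kg/kg → 0.00352 × 39000 / 9.8 = 14.01 mm
Layer 46–35 kPa: Δp = 110 hPa = 11000 Pa, q̄ = 0.000873 kg/kg → 0.000873 × 11000 / 9.8 = 0.98 mm
PW = 25.33 + 14.01 + 0.98 = 40.32 ≈ 40.3 mm.

PW ≈ 40.3 mm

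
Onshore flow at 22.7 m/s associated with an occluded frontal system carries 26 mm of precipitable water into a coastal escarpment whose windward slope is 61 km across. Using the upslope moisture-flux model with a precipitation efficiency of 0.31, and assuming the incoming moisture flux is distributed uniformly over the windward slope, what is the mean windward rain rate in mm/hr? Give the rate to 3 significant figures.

R ≈ 10.8 mm/hr

Incoming column moisture flux per unit ridge length: F = V × PW = 22.7 × 26 = 590.2 mm·m/s.
Spread over the 61 km slope with efficiency ε = 0.31: R = ε·F/W = 0.31 × 590.2 / 61000 m = 2.999e-03 mm/s.
R = 2.999e-03 × 3600 = 10.8 mm/hr.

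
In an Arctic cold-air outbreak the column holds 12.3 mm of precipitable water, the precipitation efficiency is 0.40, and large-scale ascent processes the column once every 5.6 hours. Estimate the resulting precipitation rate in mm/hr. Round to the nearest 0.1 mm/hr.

Each overturning extracts ε × PW = 0.40 × 12.3 = 4.92 mm.
Rate = ε·PW / τ = 4.92 / 5.6 h = 0.9 mm/hr.

R ≈ 0.9 mm/hr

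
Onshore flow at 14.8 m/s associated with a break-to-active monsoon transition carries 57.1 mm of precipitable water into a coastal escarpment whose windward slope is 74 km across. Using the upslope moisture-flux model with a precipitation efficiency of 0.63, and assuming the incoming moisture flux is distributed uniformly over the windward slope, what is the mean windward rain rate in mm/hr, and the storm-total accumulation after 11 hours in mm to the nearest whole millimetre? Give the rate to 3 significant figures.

Incoming column moisture flux per unit ridge length: F = V × PW = 14.8 × 57.1 = 845.08 mm·m/s.
Spread over the 74 km slope with efficiency ε = 0.63: R = ε·F/W = 0.63 × 845.08 / 74000 m = 7.195e-03 mm/s.
R = 7.195e-03 × 3600 = 25.9 mm/hr.
Over 11 h: total = 25.9 × 11 = 284.9 ≈ 285 mm.

R ≈ 25.9 mm/hr; total ≈ 285 mm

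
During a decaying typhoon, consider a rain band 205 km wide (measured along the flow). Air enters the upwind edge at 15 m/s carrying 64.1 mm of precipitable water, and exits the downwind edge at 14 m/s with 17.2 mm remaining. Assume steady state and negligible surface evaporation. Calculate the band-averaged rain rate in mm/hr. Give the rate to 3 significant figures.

R ≈ 12.7 mm/hr

Column moisture flux per unit crosswind length is F = V × PW.
Inflow: F_in = 15 × 64.1 = 961.5 mm·m/s
Outflow: F_out = 14 × 17.2 = 240.8 mm·m/s
Steady-state rate R = (F_in − F_out)/L = (961.5 − 240.8) / 205000 m = 3.516e-03 mm/s.
R = 3.516e-03 × 3600 = 12.7 mm/hr.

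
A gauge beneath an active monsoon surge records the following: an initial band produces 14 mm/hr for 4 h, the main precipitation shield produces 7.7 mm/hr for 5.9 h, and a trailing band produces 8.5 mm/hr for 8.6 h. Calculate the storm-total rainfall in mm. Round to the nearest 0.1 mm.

Total = Σ Rᵢ Δtᵢ = 14 × 4 + 7.7 × 5.9 + 8.5 × 8.6
      = 56 + 45.43 + 73.1 = 174.5 mm.

total ≈ 174.5 mm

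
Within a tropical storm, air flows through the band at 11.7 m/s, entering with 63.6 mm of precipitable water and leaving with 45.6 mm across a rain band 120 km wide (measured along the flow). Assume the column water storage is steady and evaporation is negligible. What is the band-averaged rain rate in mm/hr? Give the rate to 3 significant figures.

Column moisture flux per unit crosswind length is F = V × PW.
Inflow: F_in = 11.7 × 63.6 = 744.12 mm·m/s
Outflow: F_out = 11.7 × 45.6 = 533.52 mm·m/s
Steady-state rate R = (F_in − F_out)/L = (744.12 − 533.52) / 120000 m = 1.755e-03 mm/s.
R = 1.755e-03 × 3600 = 6.32 mm/hr.

R ≈ 6.32 mm/hr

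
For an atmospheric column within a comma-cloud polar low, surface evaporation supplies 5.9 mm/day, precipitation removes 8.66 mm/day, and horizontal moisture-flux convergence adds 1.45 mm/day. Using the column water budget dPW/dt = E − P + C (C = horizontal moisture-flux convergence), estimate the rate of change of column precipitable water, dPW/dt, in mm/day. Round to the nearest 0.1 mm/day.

dPW/dt = E − P + C = 5.9 − 8.66 + (1.45) = -1.3 mm/day.

dPW/dt ≈ -1.3 mm/day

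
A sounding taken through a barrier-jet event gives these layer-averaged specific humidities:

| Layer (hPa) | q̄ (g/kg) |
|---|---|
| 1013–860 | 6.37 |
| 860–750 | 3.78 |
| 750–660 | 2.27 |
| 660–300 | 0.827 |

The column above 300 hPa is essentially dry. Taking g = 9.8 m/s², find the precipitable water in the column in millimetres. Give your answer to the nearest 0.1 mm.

Precipitable water is the column-integrated vapour mass per unit area: PW = (1/g) Σ q̄ Δp, with q in kg/kg and Δp in Pa (1 kg/m² of water = 1 mm).
Layer 1013–860 hPa: Δp = 153 hPa = 15300 Pa, q̄ = 0.00637 kg/kg → 0.00637 × 15300 / 9.8 = 9.95 mm
Layer 860–750 hPa: Δp = 110 hPa = 11000 Pa, q̄ = 0.00378 kg/kg → 0.00378 × 11000 / 9.8 = 4.24 mm
Layer 750–660 hPa: Δp = 90 hPa = 9000 Pa, q̄ = 0.00227 kg/kg → 0.00227 × 9000 / 9.8 = 2.08 mm
Layer 660–300 hPa: Δp = 360 hPa = 36000 Pa, q̄ = 0.000827 kg/kg → 0.000827 × 36000 / 9.8 = 3.04 mm
PW = 9.95 + 4.24 + 2.08 + 3.04 = 19.31 ≈ 19.3 mm.

PW ≈ 19.3 mm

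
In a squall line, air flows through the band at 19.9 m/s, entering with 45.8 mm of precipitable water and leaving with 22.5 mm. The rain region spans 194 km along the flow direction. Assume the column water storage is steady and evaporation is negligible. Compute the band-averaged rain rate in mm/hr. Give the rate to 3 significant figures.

R ≈ 8.60 mm/hr

Column moisture flux per unit crosswind length is F = V × PW.
Inflow: F_in = 19.9 × 45.8 = 911.42 mm·m/s
Outflow: F_out = 19.9 × 22.5 = 447.75 mm·m/s
Steady-state rate R = (F_in − F_out)/L = (911.42 − 447.75) / 194000 m = 2.390e-03 mm/s.
R = 2.390e-03 × 3600 = 8.60 mm/hr.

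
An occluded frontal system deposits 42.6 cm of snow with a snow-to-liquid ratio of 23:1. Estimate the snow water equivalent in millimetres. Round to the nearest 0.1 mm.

SWE = snow depth / ratio = 42.6 cm / 23 = 1.852 cm = 18.5 mm.

SWE ≈ 18.5 mm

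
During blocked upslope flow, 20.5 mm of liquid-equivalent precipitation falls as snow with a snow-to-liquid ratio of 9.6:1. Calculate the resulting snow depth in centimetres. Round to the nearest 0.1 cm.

Snow depth = liquid × ratio = 20.5 mm × 9.6 = 196.8 mm = 19.7 cm.

snow depth ≈ 19.7 cm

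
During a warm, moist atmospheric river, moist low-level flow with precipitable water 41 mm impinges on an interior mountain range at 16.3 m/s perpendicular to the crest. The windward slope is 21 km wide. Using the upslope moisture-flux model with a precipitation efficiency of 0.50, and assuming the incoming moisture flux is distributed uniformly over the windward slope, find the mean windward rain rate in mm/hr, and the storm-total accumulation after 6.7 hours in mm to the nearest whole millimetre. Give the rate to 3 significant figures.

Incoming column moisture flux per unit ridge length: F = V × PW = 16.3 × 41 = 668.3 mm·m/s.
Spread over the 21 km slope with efficiency ε = 0.50: R = ε·F/W = 0.50 × 668.3 / 21000 m = 1.591e-02 mm/s.
R = 1.591e-02 × 3600 = 57.3 mm/hr.
Over 6.7 h: total = 57.3 × 6.7 = 383.91 ≈ 384 mm.

R ≈ 57.3 mm/hr; total ≈ 384 mm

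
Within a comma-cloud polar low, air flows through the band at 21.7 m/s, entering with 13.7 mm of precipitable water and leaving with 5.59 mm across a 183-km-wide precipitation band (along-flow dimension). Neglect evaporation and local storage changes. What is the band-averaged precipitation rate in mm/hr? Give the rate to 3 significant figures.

R ≈ 3.46 mm/hr

Column moisture flux per unit crosswind length is F = V × PW.
Inflow: F_in = 21.7 × 13.7 = 297.29 mm·m/s
Outflow: F_out = 21.7 × 5.59 = 121.303 mm·m/s
Steady-state rate R = (F_in − F_out)/L = (297.29 − 121.303) / 183000 m = 9.617e-04 mm/s.
R = 9.617e-04 × 3600 = 3.46 mm/hr.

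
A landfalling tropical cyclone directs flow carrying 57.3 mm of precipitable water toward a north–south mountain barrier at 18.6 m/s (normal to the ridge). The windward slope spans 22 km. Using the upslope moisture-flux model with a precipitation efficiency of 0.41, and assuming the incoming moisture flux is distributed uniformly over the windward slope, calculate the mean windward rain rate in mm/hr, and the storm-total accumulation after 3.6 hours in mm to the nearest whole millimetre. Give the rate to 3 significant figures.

R ≈ 71.5 mm/hr; total ≈ 257 mm

Incoming column moisture flux per unit ridge length: F = V × PW = 18.6 × 57.3 = 1065.78 mm·m/s.
Spread over the 22 km slope with efficiency ε = 0.41: R = ε·F/W = 0.41 × 1065.78 / 22000 m = 1.986e-02 mm/s.
R = 1.986e-02 × 3600 = 71.5 mm/hr.
Over 3.6 h: total = 71.5 × 3.6 = 257.4 ≈ 257 mm.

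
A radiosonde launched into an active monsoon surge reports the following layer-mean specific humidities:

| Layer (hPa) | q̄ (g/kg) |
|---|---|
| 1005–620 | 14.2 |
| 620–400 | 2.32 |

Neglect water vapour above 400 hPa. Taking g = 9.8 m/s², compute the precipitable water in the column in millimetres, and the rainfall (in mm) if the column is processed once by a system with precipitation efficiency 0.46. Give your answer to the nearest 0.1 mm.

Precipitable water is the column-integrated vapour mass per unit area: PW = (1/g) Σ q̄ Δp, with q in kg/kg and Δp in Pa (1 kg/m² of water = 1 mm).
Layer 1005–620 hPa: Δp = 385 hPa = 38500 Pa, q̄ = 0.0142 kg/kg → 0.0142 × 38500 / 9.8 = 55.79 mm
Layer 620–400 hPa: Δp = 220 hPa = 22000 Pa, q̄ = 0.00232 kg/kg → 0.00232 × 22000 / 9.8 = 5.21 mm
PW = 55.79 + 5.21 = 61.00 ≈ 61.0 mm.
Rainfall = ε × PW = 0.46 × 61.0 = 28.1 mm.

PW ≈ 61.0 mm; rainfall ≈ 28.1 mm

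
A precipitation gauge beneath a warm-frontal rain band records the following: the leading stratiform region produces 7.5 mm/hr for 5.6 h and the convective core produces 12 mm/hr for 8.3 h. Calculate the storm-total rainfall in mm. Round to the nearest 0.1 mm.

total ≈ 141.6 mm

Total = Σ Rᵢ Δtᵢ = 7.5 × 5.6 + 12 × 8.3
      = 42 + 99.6 = 141.6 mm.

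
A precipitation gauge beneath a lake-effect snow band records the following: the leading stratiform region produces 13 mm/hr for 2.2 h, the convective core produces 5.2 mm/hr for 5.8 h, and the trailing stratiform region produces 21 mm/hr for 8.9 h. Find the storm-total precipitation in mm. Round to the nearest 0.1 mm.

Total = Σ Rᵢ Δtᵢ = 13 × 2.2 + 5.2 × 5.8 + 21 × 8.9
      = 28.6 + 30.16 + 186.9 = 245.7 mm.

total ≈ 245.7 mm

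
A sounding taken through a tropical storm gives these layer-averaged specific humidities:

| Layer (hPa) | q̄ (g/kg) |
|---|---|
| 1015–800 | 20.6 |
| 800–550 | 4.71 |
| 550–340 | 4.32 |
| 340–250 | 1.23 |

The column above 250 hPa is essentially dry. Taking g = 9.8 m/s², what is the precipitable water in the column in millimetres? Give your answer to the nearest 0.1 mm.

PW ≈ 67.6 mm

Precipitable water is the column-integrated vapour mass per unit area: PW = (1/g) Σ q̄ Δp, with q in kg/kg and Δp in Pa (1 kg/m² of water = 1 mm).
Layer 1015–800 hPa: Δp = 215 hPa = 21500 Pa, q̄ = 0.0206 kg/kg → 0.0206 × 21500 / 9.8 = 45.19 mm
Layer 800–550 hPa: Δp = 250 hPa = 25000 Pa, q̄ = 0.00471 kg/kg → 0.00471 × 25000 / 9.8 = 12.02 mm
Layer 550–340 hPa: Δp = 210 hPa = 21000 Pa, q̄ = 0.00432 kg/kg → 0.00432 × 21000 / 9.8 = 9.26 mm
Layer 340–250 hPa: Δp = 90 hPa = 9000 Pa, q̄ = 0.00123 kg/kg → 0.00123 × 9000 / 9.8 = 1.13 mm
PW = 45.19 + 12.02 + 9.26 + 1.13 = 67.60 ≈ 67.6 mm.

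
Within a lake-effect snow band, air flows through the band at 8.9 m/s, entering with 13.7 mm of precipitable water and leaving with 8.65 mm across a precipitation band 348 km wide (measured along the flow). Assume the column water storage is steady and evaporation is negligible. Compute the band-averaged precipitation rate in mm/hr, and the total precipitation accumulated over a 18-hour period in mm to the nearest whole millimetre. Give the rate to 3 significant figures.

Column moisture flux per unit crosswind length is F = V × PW.
Inflow: F_in = 8.9 × 13.7 = 121.93 mm·m/s
Outflow: F_out = 8.9 × 8.65 = 76.985 mm·m/s
Steady-state rate R = (F_in − F_out)/L = (121.93 − 76.985) / 348000 m = 1.292e-04 mm/s.
R = 1.292e-04 × 3600 = 0.465 mm/hr.
Over 18 h: total = 0.465 × 18 = 8.37 ≈ 8 mm.

R ≈ 0.465 mm/hr; total ≈ 8 mm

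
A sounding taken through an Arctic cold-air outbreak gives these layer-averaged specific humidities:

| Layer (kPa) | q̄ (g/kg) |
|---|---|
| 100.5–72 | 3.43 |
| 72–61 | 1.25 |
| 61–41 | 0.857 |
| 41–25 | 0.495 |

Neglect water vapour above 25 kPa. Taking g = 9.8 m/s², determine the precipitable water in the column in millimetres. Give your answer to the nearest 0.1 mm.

PW ≈ 13.9 mm

Precipitable water is the column-integrated vapour mass per unit area: PW = (1/g) Σ q̄ Δp, with q in kg/kg and Δp in Pa (1 kg/m² of water = 1 mm).
Layer 100.5–72 kPa: Δp = 285 hPa = 28500 Pa, q̄ = 0.00343 kg/kg → 0.00343 × 28500 / 9.8 = 9.98 mm
Layer 72–61 kPa: Δp = 110 hPa = 11000 Pa, q̄ = 0.00125 kg/kg → 0.00125 × 11000 / 9.8 = 1.40 mm
Layer 61–41 kPa: Δp = 200 hPa = 20000 Pa, q̄ = 0.000857 kg/kg → 0.000857 × 20000 / 9.8 = 1.75 mm
Layer 41–25 kPa: Δp = 160 hPa = 16000 Pa, q̄ = 0.000495 kg/kg → 0.000495 × 16000 / 9.8 = 0.81 mm
PW = 9.98 + 1.40 + 1.75 + 0.81 = 13.94 ≈ 13.9 mm.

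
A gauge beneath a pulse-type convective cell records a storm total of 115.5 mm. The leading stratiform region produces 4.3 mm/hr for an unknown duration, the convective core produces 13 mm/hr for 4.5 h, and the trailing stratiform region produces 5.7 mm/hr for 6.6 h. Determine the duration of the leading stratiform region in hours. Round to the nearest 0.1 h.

duration ≈ 4.5 h

Known phases: 13 × 4.5 + 5.7 × 6.6 = 58.5 + 37.62 = 96.12 mm.
Remaining depth = 115.5 − 96.12 = 19.38 mm.
Duration = 19.38 / 4.3 = 4.5 h.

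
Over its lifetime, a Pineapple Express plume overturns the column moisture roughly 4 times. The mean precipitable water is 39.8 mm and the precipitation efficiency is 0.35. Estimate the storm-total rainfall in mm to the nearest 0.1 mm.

Each cycle deposits ε × PW = 0.35 × 39.8 = 13.93 mm.
Over 4 cycles: 4 × 13.93 = 55.7 mm.

rainfall ≈ 55.7 mm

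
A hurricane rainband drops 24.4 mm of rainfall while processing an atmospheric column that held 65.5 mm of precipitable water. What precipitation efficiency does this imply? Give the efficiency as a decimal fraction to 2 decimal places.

ε = rainfall / PW = 24.4 / 65.5 = 0.37.

ε ≈ 0.37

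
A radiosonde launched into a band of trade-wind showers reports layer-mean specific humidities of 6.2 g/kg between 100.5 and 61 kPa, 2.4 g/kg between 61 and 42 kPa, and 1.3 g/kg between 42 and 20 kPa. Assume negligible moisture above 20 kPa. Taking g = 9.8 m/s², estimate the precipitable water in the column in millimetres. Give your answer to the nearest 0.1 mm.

Precipitable water is the column-integrated vapour mass per unit area: PW = (1/g) Σ q̄ Δp, with q in kg/kg and Δp in Pa (1 kg/m² of water = 1 mm).
Layer 100.5–61 kPa: Δp = 395 hPa = 39500 Pa, q̄ = 0.0062 kg/kg → 0.0062 × 39500 / 9.8 = 24.99 mm
Layer 61–42 kPa: Δp = 190 hPa = 19000 Pa, q̄ = 0.0024 kg/kg → 0.0024 × 19000 / 9.8 = 4.65 mm
Layer 42–20 kPa: Δp = 220 hPa = 22000 Pa, q̄ = 0.0013 kg/kg → 0.0013 × 22000 / 9.8 = 2.92 mm
PW = 24.99 + 4.65 + 2.92 = 32.56 ≈ 32.6 mm.

PW ≈ 32.6 mm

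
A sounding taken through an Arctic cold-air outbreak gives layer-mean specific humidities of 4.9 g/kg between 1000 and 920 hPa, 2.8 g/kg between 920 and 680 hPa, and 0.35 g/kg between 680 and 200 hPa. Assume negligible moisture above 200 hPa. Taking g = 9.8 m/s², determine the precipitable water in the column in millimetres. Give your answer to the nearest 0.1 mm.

PW ≈ 12.6 mm

Precipitable water is the column-integrated vapour mass per unit area: PW = (1/g) Σ q̄ Δp, with q in kg/kg and Δp in Pa (1 kg/m² of water = 1 mm).
Layer 1000–920 hPa: Δp = 80 hPa = 8000 Pa, q̄ = 0.0049 kg/kg → 0.0049 × 8000 / 9.8 = 4.00 mm
Layer 920–680 hPa: Δp = 240 hPa = 24000 Pa, q̄ = 0.0028 kg/kg → 0.0028 × 24000 / 9.8 = 6.86 mm
Layer 680–200 hPa: Δp = 480 hPa = 48000 Pa, q̄ = 0.00035 kg/kg → 0.00035 × 48000 / 9.8 = 1.71 mm
PW = 4.00 + 6.86 + 1.71 = 12.57 ≈ 12.6 mm.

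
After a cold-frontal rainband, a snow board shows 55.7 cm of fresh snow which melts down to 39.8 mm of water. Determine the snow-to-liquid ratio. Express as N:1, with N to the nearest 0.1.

Ratio = snow depth / SWE = 557 mm / 39.8 mm = 14.0, i.e. 14.0:1.

ratio ≈ 14.0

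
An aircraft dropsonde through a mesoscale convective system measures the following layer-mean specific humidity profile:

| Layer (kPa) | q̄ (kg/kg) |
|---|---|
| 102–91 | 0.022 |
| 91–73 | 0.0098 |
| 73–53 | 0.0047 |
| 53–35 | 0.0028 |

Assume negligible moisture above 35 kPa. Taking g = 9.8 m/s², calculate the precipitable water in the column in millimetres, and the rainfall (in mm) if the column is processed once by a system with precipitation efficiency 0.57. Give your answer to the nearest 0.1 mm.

PW ≈ 57.4 mm; rainfall ≈ 32.7 mm

Precipitable water is the column-integrated vapour mass per unit area: PW = (1/g) Σ q̄ Δp, with q in kg/kg and Δp in Pa (1 kg/m² of water = 1 mm).
Layer 102–91 kPa: Δp = 110 hPa = 11000 Pa, q̄ = 0.022 kg/kg → 0.022 × 11000 / 9.8 = 24.69 mm
Layer 91–73 kPa: Δp = 180 hPa = 18000 Pa, q̄ = 0.0098 kg/kg → 0.0098 × 18000 / 9.8 = 18.00 mm
Layer 73–53 kPa: Δp = 200 hPa = 20000 Pa, q̄ = 0.0047 kg/kg → 0.0047 × 20000 / 9.8 = 9.59 mm
Layer 53–35 kPa: Δp = 180 hPa = 18000 Pa, q̄ = 0.0028 kg/kg → 0.0028 × 18000 / 9.8 = 5.14 mm
PW = 24.69 + 18.00 + 9.59 + 5.14 = 57.42 ≈ 57.4 mm.
Rainfall = ε × PW = 0.57 × 57.4 = 32.7 mm.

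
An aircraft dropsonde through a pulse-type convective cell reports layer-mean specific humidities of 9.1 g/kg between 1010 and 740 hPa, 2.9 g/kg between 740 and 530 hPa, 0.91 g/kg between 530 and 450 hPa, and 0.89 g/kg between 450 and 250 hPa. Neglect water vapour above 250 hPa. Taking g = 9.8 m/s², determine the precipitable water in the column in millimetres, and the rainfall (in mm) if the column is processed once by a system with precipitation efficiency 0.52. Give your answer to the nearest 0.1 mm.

Precipitable water is the column-integrated vapour mass per unit area: PW = (1/g) Σ q̄ Δp, with q in kg/kg and Δp in Pa (1 kg/m² of water = 1 mm).
Layer 1010–740 hPa: Δp = 270 hPa = 27000 Pa, q̄ = 0.0091 kg/kg → 0.0091 × 27000 / 9.8 = 25.07 mm
Layer 740–530 hPa: Δp = 210 hPa = 21000 Pa, q̄ = 0.0029 kg/kg → 0.0029 × 21000 / 9.8 = 6.21 mm
Layer 530–450 hPa: Δp = 80 hPa = 8000 Pa, q̄ = 0.00091 kg/kg → 0.00091 × 8000 / 9.8 = 0.74 mm
Layer 450–250 hPa: Δp = 200 hPa = 20000 Pa, q̄ = 0.00089 kg/kg → 0.00089 × 20000 / 9.8 = 1.82 mm
PW = 25.07 + 6.21 + 0.74 + 1.82 = 33.84 ≈ 33.8 mm.
Rainfall = ε × PW = 0.52 × 33.8 = 17.6 mm.

PW ≈ 33.8 mm; rainfall ≈ 17.6 mm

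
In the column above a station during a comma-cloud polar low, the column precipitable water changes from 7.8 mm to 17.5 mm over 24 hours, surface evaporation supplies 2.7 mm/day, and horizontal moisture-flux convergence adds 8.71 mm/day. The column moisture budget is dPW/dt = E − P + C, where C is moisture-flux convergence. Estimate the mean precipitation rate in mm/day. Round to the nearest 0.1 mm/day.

P ≈ 1.7 mm/day

dPW/dt = (17.5 − 7.8) mm / (24/24 day) = +9.700 mm/day.
P = E + C − dPW/dt = 2.7 + (8.71) − (+9.700) = 1.7 mm/day.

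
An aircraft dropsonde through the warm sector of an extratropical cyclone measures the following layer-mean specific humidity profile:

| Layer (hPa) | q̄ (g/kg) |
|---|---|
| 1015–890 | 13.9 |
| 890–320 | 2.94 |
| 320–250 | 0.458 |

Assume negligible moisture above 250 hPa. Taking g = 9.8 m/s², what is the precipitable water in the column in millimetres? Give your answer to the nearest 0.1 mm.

Precipitable water is the column-integrated vapour mass per unit area: PW = (1/g) Σ q̄ Δp, with q in kg/kg and Δp in Pa (1 kg/m² of water = 1 mm).
Layer 1015–890 hPa: Δp = 125 hPa = 12500 Pa, q̄ = 0.0139 kg/kg → 0.0139 × 12500 / 9.8 = 17.73 mm
Layer 890–320 hPa: Δp = 570 hPa = 57000 Pa, q̄ = 0.00294 kg/kg → 0.00294 × 57000 / 9.8 = 17.10 mm
Layer 320–250 hPa: Δp = 70 hPa = 7000 Pa, q̄ = 0.000458 kg/kg → 0.000458 × 7000 / 9.8 = 0.33 mm
PW = 17.73 + 17.10 + 0.33 = 35.16 ≈ 35.2 mm.

PW ≈ 35.2 mm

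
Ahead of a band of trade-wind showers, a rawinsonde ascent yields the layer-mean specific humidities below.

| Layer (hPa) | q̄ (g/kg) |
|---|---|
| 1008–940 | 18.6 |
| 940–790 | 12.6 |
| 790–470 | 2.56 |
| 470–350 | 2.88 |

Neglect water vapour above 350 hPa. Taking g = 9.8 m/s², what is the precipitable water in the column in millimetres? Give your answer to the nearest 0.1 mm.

Precipitable water is the column-integrated vapour mass per unit area: PW = (1/g) Σ q̄ Δp, with q in kg/kg and Δp in Pa (1 kg/m² of water = 1 mm).
Layer 1008–940 hPa: Δp = 68 hPa = 6800 Pa, q̄ = 0.0186 kg/kg → 0.0186 × 6800 / 9.8 = 12.91 mm
Layer 940–790 hPa: Δp = 150 hPa = 15000 Pa, q̄ = 0.0126 kg/kg → 0.0126 × 15000 / 9.8 = 19.29 mm
Layer 790–470 hPa: Δp = 320 hPa = 32000 Pa, q̄ = 0.00256 kg/kg → 0.00256 × 32000 / 9.8 = 8.36 mm
Layer 470–350 hPa: Δp = 120 hPa = 12000 Pa, q̄ = 0.00288 kg/kg → 0.00288 × 12000 / 9.8 = 3.53 mm
PW = 12.91 + 19.29 + 8.36 + 3.53 = 44.09 ≈ 44.1 mm.

PW ≈ 44.1 mm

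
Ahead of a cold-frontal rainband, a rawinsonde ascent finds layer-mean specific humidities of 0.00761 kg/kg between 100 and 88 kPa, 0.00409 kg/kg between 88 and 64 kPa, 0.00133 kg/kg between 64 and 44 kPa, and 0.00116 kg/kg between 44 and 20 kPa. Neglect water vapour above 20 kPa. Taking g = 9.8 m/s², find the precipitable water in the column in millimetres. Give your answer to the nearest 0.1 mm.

PW ≈ 24.9 mm

Precipitable water is the column-integrated vapour mass per unit area: PW = (1/g) Σ q̄ Δp, with q in kg/kg and Δp in Pa (1 kg/m² of water = 1 mm).
Layer 100–88 kPa: Δp = 120 hPa = 12000 Pa, q̄ = 0.00761 kg/kg → 0.00761 × 12000 / 9.8 = 9.32 mm
Layer 88–64 kPa: Δp = 240 hPa = 24000 Pa, q̄ = 0.00409 kg/kg → 0.00409 × 24000 / 9.8 = 10.02 mm
Layer 64–44 kPa: Δp = 200 hPa = 20000 Pa, q̄ = 0.00133 kg/kg → 0.00133 × 20000 / 9.8 = 2.71 mm
Layer 44–20 kPa: Δp = 240 hPa = 24000 Pa, q̄ = 0.00116 kg/kg → 0.00116 × 24000 / 9.8 = 2.84 mm
PW = 9.32 + 10.02 + 2.71 + 2.84 = 24.89 ≈ 24.9 mm.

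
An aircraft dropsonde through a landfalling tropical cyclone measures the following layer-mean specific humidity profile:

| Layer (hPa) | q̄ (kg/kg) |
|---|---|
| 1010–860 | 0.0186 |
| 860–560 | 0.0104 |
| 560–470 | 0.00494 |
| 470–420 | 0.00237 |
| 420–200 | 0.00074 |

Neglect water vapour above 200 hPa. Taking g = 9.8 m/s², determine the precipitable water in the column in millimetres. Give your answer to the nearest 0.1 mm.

PW ≈ 67.7 mm

Precipitable water is the column-integrated vapour mass per unit area: PW = (1/g) Σ q̄ Δp, with q in kg/kg and Δp in Pa (1 kg/m² of water = 1 mm).
Layer 1010–860 hPa: Δp = 150 hPa = 15000 Pa, q̄ = 0.0186 kg/kg → 0.0186 × 15000 / 9.8 = 28.47 mm
Layer 860–560 hPa: Δp = 300 hPa = 30000 Pa, q̄ = 0.0104 kg/kg → 0.0104 × 30000 / 9.8 = 31.84 mm
Layer 560–470 hPa: Δp = 90 hPa = 9000 Pa, q̄ = 0.00494 kg/kg → 0.00494 × 9000 / 9.8 = 4.54 mm
Layer 470–420 hPa: Δp = 50 hPa = 5000 Pa, q̄ = 0.00237 kg/kg → 0.00237 × 5000 / 9.8 = 1.21 mm
Layer 420–200 hPa: Δp = 220 hPa = 22000 Pa, q̄ = 0.00074 kg/kg → 0.00074 × 22000 / 9.8 = 1.66 mm
PW = 28.47 + 31.84 + 4.54 + 1.21 + 1.66 = 67.72 ≈ 67.7 mm.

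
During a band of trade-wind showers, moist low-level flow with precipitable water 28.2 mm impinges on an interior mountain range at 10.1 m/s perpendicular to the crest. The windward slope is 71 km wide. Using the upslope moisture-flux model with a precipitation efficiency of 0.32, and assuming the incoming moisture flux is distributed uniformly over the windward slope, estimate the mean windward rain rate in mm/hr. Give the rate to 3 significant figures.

R ≈ 4.62 mm/hr

Incoming column moisture flux per unit ridge length: F = V × PW = 10.1 × 28.2 = 284.82 mm·m/s.
Spread over the 71 km slope with efficiency ε = 0.32: R = ε·F/W = 0.32 × 284.82 / 71000 m = 1.284e-03 mm/s.
R = 1.284e-03 × 3600 = 4.62 mm/hr.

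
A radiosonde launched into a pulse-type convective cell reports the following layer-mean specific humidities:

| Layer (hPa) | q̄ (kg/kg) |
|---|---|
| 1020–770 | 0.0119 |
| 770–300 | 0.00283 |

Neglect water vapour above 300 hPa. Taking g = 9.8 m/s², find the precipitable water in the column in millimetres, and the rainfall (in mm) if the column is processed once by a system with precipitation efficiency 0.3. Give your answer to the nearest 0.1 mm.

PW ≈ 43.9 mm; rainfall ≈ 13.2 mm

Precipitable water is the column-integrated vapour mass per unit area: PW = (1/g) Σ q̄ Δp, with q in kg/kg and Δp in Pa (1 kg/m² of water = 1 mm).
Layer 1020–770 hPa: Δp = 250 hPa = 25000 Pa, q̄ = 0.0119 kg/kg → 0.0119 × 25000 / 9.8 = 30.36 mm
Layer 770–300 hPa: Δp = 470 hPa = 47000 Pa, q̄ = 0.00283 kg/kg → 0.00283 × 47000 / 9.8 = 13.57 mm
PW = 30.36 + 13.57 = 43.93 ≈ 43.9 mm.
Rainfall = ε × PW = 0.3 × 43.9 = 13.2 mm.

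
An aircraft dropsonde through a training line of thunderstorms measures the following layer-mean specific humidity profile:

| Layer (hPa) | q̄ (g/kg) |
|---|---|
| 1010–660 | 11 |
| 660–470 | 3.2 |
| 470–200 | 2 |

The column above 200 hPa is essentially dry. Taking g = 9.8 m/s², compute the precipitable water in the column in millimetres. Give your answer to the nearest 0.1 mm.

Precipitable water is the column-integrated vapour mass per unit area: PW = (1/g) Σ q̄ Δp, with q in kg/kg and Δp in Pa (1 kg/m² of water = 1 mm).
Layer 1010–660 hPa: Δp = 350 hPa = 35000 Pa, q̄ = 0.011 kg/kg → 0.011 × 35000 / 9.8 = 39.29 mm
Layer 660–470 hPa: Δp = 190 hPa = 19000 Pa, q̄ = 0.0032 kg/kg → 0.0032 × 19000 / 9.8 = 6.20 mm
Layer 470–200 hPa: Δp = 270 hPa = 27000 Pa, q̄ = 0.002 kg/kg → 0.002 × 27000 / 9.8 = 5.51 mm
PW = 39.29 + 6.20 + 5.51 = 51.00 ≈ 51.0 mm.

PW ≈ 51.0 mm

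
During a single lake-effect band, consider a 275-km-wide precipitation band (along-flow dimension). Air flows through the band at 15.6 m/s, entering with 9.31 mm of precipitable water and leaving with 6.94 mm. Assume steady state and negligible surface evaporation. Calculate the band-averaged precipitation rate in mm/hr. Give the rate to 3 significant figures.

R ≈ 0.484 mm/hr

Column moisture flux per unit crosswind length is F = V × PW.
Inflow: F_in = 15.6 × 9.31 = 145.236 mm·m/s
Outflow: F_out = 15.6 × 6.94 = 108.264 mm·m/s
Steady-state rate R = (F_in − F_out)/L = (145.236 − 108.264) / 275000 m = 1.344e-04 mm/s.
R = 1.344e-04 × 3600 = 0.484 mm/hr.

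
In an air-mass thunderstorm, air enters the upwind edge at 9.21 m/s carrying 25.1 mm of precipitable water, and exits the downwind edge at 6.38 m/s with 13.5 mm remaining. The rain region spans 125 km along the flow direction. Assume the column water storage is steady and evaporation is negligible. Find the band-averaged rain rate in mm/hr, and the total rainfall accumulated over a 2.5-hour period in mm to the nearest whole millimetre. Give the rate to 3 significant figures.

Column moisture flux per unit crosswind length is F = V × PW.
Inflow: F_in = 9.21 × 25.1 = 231.171 mm·m/s
Outflow: F_out = 6.38 × 13.5 = 86.13 mm·m/s
Steady-state rate R = (F_in − F_out)/L = (231.171 − 86.13) / 125000 m = 1.160e-03 mm/s.
R = 1.160e-03 × 3600 = 4.18 mm/hr.
Over 2.5 h: total = 4.18 × 2.5 = 10.45 ≈ 10 mm.

R ≈ 4.18 mm/hr; total ≈ 10 mm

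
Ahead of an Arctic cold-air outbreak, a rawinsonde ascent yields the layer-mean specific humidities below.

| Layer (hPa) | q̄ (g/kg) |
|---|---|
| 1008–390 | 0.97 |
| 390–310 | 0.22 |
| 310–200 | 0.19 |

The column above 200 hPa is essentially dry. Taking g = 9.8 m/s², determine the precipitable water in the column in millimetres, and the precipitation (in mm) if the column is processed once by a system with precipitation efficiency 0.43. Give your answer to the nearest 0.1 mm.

PW ≈ 6.5 mm; precipitation ≈ 2.8 mm

Precipitable water is the column-integrated vapour mass per unit area: PW = (1/g) Σ q̄ Δp, with q in kg/kg and Δp in Pa (1 kg/m² of water = 1 mm).
Layer 1008–390 hPa: Δp = 618 hPa = 61800 Pa, q̄ = 0.00097 kg/kg → 0.00097 × 61800 / 9.8 = 6.12 mm
Layer 390–310 hPa: Δp = 80 hPa = 8000 Pa, q̄ = 0.00022 kg/kg → 0.00022 × 8000 / 9.8 = 0.18 mm
Layer 310–200 hPa: Δp = 110 hPa = 11000 Pa, q̄ = 0.00019 kg/kg → 0.00019 × 11000 / 9.8 = 0.21 mm
PW = 6.12 + 0.18 + 0.21 = 6.51 ≈ 6.5 mm.
Precipitation = ε × PW = 0.43 × 6.5 = 2.8 mm.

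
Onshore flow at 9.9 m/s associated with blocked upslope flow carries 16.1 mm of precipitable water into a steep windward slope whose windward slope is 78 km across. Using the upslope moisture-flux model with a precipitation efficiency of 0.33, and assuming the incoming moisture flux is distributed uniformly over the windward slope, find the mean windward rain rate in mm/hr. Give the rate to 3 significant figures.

R ≈ 2.43 mm/hr

Incoming column moisture flux per unit ridge length: F = V × PW = 9.9 × 16.1 = 159.39 mm·m/s.
Spread over the 78 km slope with efficiency ε = 0.33: R = ε·F/W = 0.33 × 159.39 / 78000 m = 6.743e-04 mm/s.
R = 6.743e-04 × 3600 = 2.43 mm/hr.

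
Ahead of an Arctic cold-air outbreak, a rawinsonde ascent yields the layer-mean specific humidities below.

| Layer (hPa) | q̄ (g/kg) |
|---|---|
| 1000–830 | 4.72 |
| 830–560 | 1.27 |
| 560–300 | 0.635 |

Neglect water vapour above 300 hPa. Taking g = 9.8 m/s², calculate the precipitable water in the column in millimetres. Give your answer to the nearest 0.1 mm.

Precipitable water is the column-integrated vapour mass per unit area: PW = (1/g) Σ q̄ Δp, with q in kg/kg and Δp in Pa (1 kg/m² of water = 1 mm).
Layer 1000–830 hPa: Δp = 170 hPa = 17000 Pa, q̄ = 0.00472 kg/kg → 0.00472 × 17000 / 9.8 = 8.19 mm
Layer 830–560 hPa: Δp = 270 hPa = 27000 Pa, q̄ = 0.00127 kg/kg → 0.00127 × 27000 / 9.8 = 3.50 mm
Layer 560–300 hPa: Δp = 260 hPa = 26000 Pa, q̄ = 0.000635 kg/kg → 0.000635 × 26000 / 9.8 = 1.68 mm
PW = 8.19 + 3.50 + 1.68 = 13.37 ≈ 13.4 mm.

PW ≈ 13.4 mm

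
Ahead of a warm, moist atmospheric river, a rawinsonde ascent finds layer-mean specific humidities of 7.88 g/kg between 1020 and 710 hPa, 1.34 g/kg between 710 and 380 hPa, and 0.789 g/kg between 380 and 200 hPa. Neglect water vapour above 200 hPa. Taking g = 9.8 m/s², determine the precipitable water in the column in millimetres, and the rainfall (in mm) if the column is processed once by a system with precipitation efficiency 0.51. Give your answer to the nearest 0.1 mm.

Precipitable water is the column-integrated vapour mass per unit area: PW = (1/g) Σ q̄ Δp, with q in kg/kg and Δp in Pa (1 kg/m² of water = 1 mm).
Layer 1020–710 hPa: Δp = 310 hPa = 31000 Pa, q̄ = 0.00788 kg/kg → 0.00788 × 31000 / 9.8 = 24.93 mm
Layer 710–380 hPa: Δp = 330 hPa = 33000 Pa, q̄ = 0.00134 kg/kg → 0.00134 × 33000 / 9.8 = 4.51 mm
Layer 380–200 hPa: Δp = 180 hPa = 18000 Pa, q̄ = 0.000789 kg/kg → 0.000789 × 18000 / 9.8 = 1.45 mm
PW = 24.93 + 4.51 + 1.45 = 30.89 ≈ 30.9 mm.
Rainfall = ε × PW = 0.51 × 30.9 = 15.8 mm.

PW ≈ 30.9 mm; rainfall ≈ 15.8 mm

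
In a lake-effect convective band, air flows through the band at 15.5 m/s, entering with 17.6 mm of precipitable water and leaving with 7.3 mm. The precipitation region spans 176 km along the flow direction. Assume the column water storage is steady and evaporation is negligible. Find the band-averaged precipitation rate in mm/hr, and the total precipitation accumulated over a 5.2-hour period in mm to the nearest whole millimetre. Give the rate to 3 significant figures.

Column moisture flux per unit crosswind length is F = V × PW.
Inflow: F_in = 15.5 × 17.6 = 272.8 mm·m/s
Outflow: F_out = 15.5 × 7.3 = 113.15 mm·m/s
Steady-state rate R = (F_in − F_out)/L = (272.8 − 113.15) / 176000 m = 9.071e-04 mm/s.
R = 9.071e-04 × 3600 = 3.27 mm/hr.
Over 5.2 h: total = 3.27 × 5.2 = 17.004 ≈ 17 mm.

R ≈ 3.27 mm/hr; total ≈ 17 mm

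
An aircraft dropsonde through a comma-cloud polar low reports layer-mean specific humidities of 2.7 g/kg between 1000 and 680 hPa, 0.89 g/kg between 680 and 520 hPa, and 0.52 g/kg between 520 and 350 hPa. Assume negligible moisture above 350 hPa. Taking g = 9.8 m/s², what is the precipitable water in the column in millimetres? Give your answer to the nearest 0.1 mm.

PW ≈ 11.2 mm

Precipitable water is the column-integrated vapour mass per unit area: PW = (1/g) Σ q̄ Δp, with q in kg/kg and Δp in Pa (1 kg/m² of water = 1 mm).
Layer 1000–680 hPa: Δp = 320 hPa = 32000 Pa, q̄ = 0.0027 kg/kg → 0.0027 × 32000 / 9.8 = 8.82 mm
Layer 680–520 hPa: Δp = 160 hPa = 16000 Pa, q̄ = 0.00089 kg/kg → 0.00089 × 16000 / 9.8 = 1.45 mm
Layer 520–350 hPa: Δp = 170 hPa = 17000 Pa, q̄ = 0.00052 kg/kg → 0.00052 × 17000 / 9.8 = 0.90 mm
PW = 8.82 + 1.45 + 0.90 = 11.17 ≈ 11.2 mm.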